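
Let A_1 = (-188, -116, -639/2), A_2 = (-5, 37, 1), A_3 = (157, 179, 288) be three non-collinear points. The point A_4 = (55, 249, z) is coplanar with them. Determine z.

187

A normal to the plane is n = A_1A_2 × A_1A_3 = (-1600, -600, 1200).
A_4 lies in the plane iff n · A_1A_4 = 0.
This gives (1200)z + (-224400) = 0, so z = 187.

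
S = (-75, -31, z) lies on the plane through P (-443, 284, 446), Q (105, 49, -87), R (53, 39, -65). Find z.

-51

A normal to the plane is n = PQ × PR = (-10500, 15660, -17700).
S lies in the plane iff n · PS = 0.
This gives (-17700)z + (-902700) = 0, so z = -51.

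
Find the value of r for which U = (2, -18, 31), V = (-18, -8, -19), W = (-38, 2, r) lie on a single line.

-69

Collinearity requires UV × UW = 0; each component is linear in r.
The x-component gives (10)r + (690) = 0, so r = -69.
The remaining components then also vanish.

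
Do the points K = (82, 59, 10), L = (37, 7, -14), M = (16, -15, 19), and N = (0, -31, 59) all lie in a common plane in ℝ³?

Yes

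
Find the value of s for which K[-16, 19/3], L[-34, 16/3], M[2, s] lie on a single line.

The three points are collinear iff det[KL; KM] = 0.
This determinant is linear in s: (-18)s + (132) = 0, so s = 22/3.

22/3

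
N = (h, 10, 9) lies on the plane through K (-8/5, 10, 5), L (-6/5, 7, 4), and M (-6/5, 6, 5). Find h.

-2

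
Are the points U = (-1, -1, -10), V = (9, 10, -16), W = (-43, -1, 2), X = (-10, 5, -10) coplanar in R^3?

The four points are coplanar iff the 3×3 determinant with rows UV, UW, UX is zero.
Rows: (10, 11, -6), (-42, 0, 12), (-9, 6, 0).
Expanding along the first row: (10)(-72) − (11)(108) + (-6)(-252) = -396.
Nonzero ⇒ not coplanar.

No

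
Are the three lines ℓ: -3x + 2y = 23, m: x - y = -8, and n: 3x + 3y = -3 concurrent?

No

Intersecting ℓ and m: solving the 2×2 system gives (x, y) = (-7, 1).
Substitute into n: (3)(-7) + (3)(1) = -18.
But n requires -3 ≠ -18, so the three lines have no common point.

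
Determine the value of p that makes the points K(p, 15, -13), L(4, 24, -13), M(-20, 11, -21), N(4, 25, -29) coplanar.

-12

The points are coplanar iff KL · (KM × KN) = 0.
Expanding, this is linear in p: (-216)p + (-2592) = 0.
So p = -12.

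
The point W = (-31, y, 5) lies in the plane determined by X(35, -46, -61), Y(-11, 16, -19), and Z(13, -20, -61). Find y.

A normal to the plane is n = XY × XZ = (-1092, -924, 168).
W lies in the plane iff n · XW = 0.
This gives (-924)y + (40656) = 0, so y = 44.

44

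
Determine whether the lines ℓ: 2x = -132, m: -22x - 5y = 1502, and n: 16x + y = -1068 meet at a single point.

Intersecting ℓ and m: solving the 2×2 system gives (x, y) = (-66, -10).
Substitute into n: (16)(-66) + (1)(-10) = -1066.
But n requires -1068 ≠ -1066, so the three lines have no common point.

No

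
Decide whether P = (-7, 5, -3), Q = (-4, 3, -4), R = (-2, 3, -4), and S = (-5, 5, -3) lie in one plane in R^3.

Yes

A normal to the plane through P, Q, R is n = PQ × PR = (0, -2, 4).
The plane has equation n·X = -22. For S: n·S = -22.
Equal, so S lies in the plane and all four are coplanar.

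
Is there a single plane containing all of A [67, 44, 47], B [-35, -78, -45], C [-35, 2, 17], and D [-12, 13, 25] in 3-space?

No

A normal to the plane through A, B, C is n = AB × AC = (-204, 6324, -8160).
The plane has equation n·P = -118932. For D: n·D = -119340.
-119340 ≠ -118932, so D is off the plane.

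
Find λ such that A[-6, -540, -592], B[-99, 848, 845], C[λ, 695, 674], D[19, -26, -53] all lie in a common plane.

Normal to plane ABD: n = (9514, 86052, -82502); plane equation n·P = 2316020.
Requiring n·C = 2316020: (9514)λ + (4199792) = 2316020.
So λ = -198.

-198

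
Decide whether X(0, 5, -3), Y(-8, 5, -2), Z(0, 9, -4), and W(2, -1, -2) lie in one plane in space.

No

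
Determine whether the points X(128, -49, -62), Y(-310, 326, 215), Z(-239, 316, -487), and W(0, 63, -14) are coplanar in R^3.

A normal to the plane through X, Y, Z is n = XY × XZ = (-260480, -287809, -22245).
The plane has equation n·P = -17859609. For W: n·W = -17820537.
-17820537 ≠ -17859609, so W is off the plane.

No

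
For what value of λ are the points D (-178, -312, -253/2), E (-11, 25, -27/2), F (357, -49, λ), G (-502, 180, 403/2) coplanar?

Coplanarity ⇔ det[DE; DF; DG] = 0.
Expanding, this is linear in λ: (-191352)λ + (-29563884) = 0.
So λ = -309/2.

-309/2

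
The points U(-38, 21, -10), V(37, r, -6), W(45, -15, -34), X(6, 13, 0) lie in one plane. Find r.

Normal to plane UWX: n = (-552, -1886, 920); plane equation n·P = -27830.
Requiring n·V = -27830: (-1886)r + (-25944) = -27830.
So r = 1.

1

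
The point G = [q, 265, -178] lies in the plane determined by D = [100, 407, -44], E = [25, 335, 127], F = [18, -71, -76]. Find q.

Coplanarity requires DE · (DF × DG) = 0.
DE = (-75, -72, 171), DF = (-82, -478, -32); the triple product is linear in q with coefficient 84042 and constant term -10085040.
Setting it to zero: q = 120.

120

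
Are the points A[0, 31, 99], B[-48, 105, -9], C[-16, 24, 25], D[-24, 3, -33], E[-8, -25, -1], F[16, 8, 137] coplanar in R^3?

The plane through A, B, C has normal n = AB × AC = (-6232, -1824, 1520) and equation n·P = 93936.
Checking the remaining points: n·D = 93936, n·E = 93936, n·F = 93936.
All equal 93936, so all 6 points lie in one plane.

Yes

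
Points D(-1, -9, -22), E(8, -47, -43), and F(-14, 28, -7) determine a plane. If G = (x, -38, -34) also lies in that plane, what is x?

A normal to the plane is n = DE × DF = (207, 138, -161).
G lies in the plane iff n · DG = 0.
This gives (207)x + (-1863) = 0, so x = 9.

9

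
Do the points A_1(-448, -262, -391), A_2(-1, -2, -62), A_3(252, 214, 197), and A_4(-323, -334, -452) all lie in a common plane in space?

With A_1 as base: A_1A_2 = (447, 260, 329), A_1A_3 = (700, 476, 588), A_1A_4 = (125, -72, -61).
A_1A_3 × A_1A_4 = (13300, 116200, -109900).
A_1A_2 · (A_1A_3 × A_1A_4) = 0.
The scalar triple product vanishes, so the four points are coplanar.

Yes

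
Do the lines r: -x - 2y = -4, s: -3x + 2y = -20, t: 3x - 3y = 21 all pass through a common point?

Intersecting r and s: solving the 2×2 system gives (x, y) = (6, -1).
Substitute into t: (3)(6) + (-3)(-1) = 21.
This equals 21, so (6, -1) lies on all three lines and they are concurrent.

Yes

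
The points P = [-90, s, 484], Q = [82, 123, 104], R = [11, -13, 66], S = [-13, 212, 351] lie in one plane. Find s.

223

Coplanarity ⇔ det[PQ; PR; PS] = 0.
Expanding, this is linear in s: (-21147)s + (4715781) = 0.
So s = 223.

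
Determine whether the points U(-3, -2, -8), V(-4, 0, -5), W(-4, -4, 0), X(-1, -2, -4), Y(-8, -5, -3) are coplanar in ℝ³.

The plane through U, V, W has normal n = UV × UW = (22, 5, 4) and equation n·P = -108.
Checking the remaining points: n·X = -48, n·Y = -213.
Since n·X = -48 ≠ -108, X is off the plane and the points are not all coplanar.

No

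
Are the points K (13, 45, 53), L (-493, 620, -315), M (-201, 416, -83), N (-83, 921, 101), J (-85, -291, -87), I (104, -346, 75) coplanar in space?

Yes

The plane through K, L, M has normal n = KL × KM = (58328, 9936, -64676) and equation n·P = -2222444.
Checking the remaining points: n·N = -2222444, n·J = -2222444, n·I = -2222444.
All equal -2222444, so all 6 points lie in one plane.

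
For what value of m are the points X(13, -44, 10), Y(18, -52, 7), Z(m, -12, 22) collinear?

-7

Collinearity requires XY × XZ = 0; each component is linear in m.
The y-component gives (-3)m + (-21) = 0, so m = -7.
The remaining components then also vanish.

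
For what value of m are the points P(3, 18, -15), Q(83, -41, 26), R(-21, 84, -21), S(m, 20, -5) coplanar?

Coplanarity ⇔ det[PQ; PR; PS] = 0.
Expanding, this is linear in m: (-2352)m + (44688) = 0.
So m = 19.

19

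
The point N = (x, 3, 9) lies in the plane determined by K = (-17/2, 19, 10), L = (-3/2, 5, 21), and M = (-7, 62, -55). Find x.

Coplanarity requires KL · (KM × KN) = 0.
KL = (7, -14, 11), KM = (3/2, 43, -65); the triple product is linear in x with coefficient 437 and constant term -8303/2.
Setting it to zero: x = 19/2.

19/2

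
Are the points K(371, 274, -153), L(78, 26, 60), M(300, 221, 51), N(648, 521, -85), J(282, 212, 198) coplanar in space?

The plane through K, L, M has normal n = KL × KM = (-39303, 44649, -2079) and equation n·P = -2029500.
Checking the remaining points: n·N = -2029500, n·J = -2029500.
All equal -2029500, so all 5 points lie in one plane.

Yes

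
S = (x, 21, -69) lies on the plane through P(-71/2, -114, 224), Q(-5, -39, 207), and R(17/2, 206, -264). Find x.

-35

Coplanarity requires PQ · (PR × PS) = 0.
PQ = (61/2, 75, -17), PR = (44, 320, -488); the triple product is linear in x with coefficient -31160 and constant term -1090600.
Setting it to zero: x = -35.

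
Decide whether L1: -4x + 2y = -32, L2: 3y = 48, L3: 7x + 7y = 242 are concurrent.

Intersecting L1 and L2: solving the 2×2 system gives (x, y) = (16, 16).
Substitute into L3: (7)(16) + (7)(16) = 224.
But L3 requires 242 ≠ 224, so the three lines have no common point.

No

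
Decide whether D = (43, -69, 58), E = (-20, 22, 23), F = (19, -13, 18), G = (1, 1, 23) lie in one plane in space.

The four points are coplanar iff the 3×3 determinant with rows DE, DF, DG is zero.
Rows: (-63, 91, -35), (-24, 56, -40), (-42, 70, -35).
Expanding along the first row: (-63)(840) − (91)(-840) + (-35)(672) = 0.
Zero determinant ⇒ coplanar.

Yes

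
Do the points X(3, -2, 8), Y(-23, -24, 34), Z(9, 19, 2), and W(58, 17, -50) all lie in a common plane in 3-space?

The four points are coplanar iff the 3×3 determinant with rows XY, XZ, XW is zero.
Rows: (-26, -22, 26), (6, 21, -6), (55, 19, -58).
Expanding along the first row: (-26)(-1104) − (-22)(-18) + (26)(-1041) = 1242.
Nonzero ⇒ not coplanar.

No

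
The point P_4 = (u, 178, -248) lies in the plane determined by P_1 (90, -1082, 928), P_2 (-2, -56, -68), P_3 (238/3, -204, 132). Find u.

34

The plane through P_1, P_2, P_3 has equation 57792x − 62608y − 69832z = 8139040.
Substituting P_4: (57792)u + (6174112) = 8139040, so u = 34.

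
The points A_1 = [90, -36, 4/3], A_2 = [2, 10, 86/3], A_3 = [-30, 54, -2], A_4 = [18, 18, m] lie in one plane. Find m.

-2/3

Normal to plane A_1A_2A_3: n = (-7840/3, -10720/3, -2400); plane equation n·P = -109760.
Requiring n·A_4 = -109760: (-2400)m + (-111360) = -109760.
So m = -2/3.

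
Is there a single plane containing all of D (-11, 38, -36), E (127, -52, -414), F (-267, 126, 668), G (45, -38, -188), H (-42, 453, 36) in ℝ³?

The plane through D, E, F has normal n = DE × DF = (-30096, -384, -10896) and equation n·P = 708720.
Checking the remaining points: n·G = 708720, n·H = 697824.
Since n·H = 697824 ≠ 708720, H is off the plane and the points are not all coplanar.

No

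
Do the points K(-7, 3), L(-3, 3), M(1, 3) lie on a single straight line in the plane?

KL = (4, 0), KM = (8, 0).
Twice the signed area of △KLM is (4)(0) − (0)(8) = 0.
The triangle is degenerate (zero area), so the points are collinear.

Yes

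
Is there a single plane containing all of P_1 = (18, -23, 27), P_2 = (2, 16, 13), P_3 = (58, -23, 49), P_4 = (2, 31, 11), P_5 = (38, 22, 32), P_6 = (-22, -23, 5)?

The plane through P_1, P_2, P_3 has normal n = P_1P_2 × P_1P_3 = (858, -208, -1560) and equation n·P = -21892.
Checking the remaining points: n·P_4 = -21892, n·P_5 = -21892, n·P_6 = -21892.
All equal -21892, so all 6 points lie in one plane.

Yes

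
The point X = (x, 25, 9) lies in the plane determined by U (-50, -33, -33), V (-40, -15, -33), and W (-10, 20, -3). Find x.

-3

A normal to the plane is n = UV × UW = (540, -300, -190).
X lies in the plane iff n · UX = 0.
This gives (540)x + (1620) = 0, so x = -3.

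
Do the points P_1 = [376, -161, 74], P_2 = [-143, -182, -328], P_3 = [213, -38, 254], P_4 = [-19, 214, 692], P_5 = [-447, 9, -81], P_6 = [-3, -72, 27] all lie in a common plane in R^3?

No

The plane through P_1, P_2, P_3 has normal n = P_1P_2 × P_1P_3 = (45666, 158946, -67260) and equation n·P = -13397130.
Checking the remaining points: n·P_4 = -13397130, n·P_5 = -13534128, n·P_6 = -13397130.
Since n·P_5 = -13534128 ≠ -13397130, P_5 is off the plane and the points are not all coplanar.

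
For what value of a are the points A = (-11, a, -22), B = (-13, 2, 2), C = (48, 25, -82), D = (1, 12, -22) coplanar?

Coplanarity ⇔ det[AB; AC; AD] = 0.
Expanding, this is linear in a: (-288)a + (6912) = 0.
So a = 24.

24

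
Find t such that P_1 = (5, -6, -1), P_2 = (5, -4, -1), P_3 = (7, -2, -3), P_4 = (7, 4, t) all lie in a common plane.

-3

Normal to plane P_1P_2P_3: n = (-4, 0, -4); plane equation n·P = -16.
Requiring n·P_4 = -16: (-4)t + (-28) = -16.
So t = -3.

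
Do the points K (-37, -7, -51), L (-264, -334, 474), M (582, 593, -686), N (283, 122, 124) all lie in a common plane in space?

The four points are coplanar iff the 3×3 determinant with rows KL, KM, KN is zero.
Rows: (-227, -327, 525), (619, 600, -635), (320, 129, 175).
Expanding along the first row: (-227)(186915) − (-327)(311525) + (525)(-112149) = 560745.
Nonzero ⇒ not coplanar.

No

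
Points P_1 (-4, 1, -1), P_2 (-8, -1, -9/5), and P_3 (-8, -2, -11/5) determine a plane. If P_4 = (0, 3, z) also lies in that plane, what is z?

A normal to the plane is n = P_1P_2 × P_1P_3 = (0, -8/5, 4).
P_4 lies in the plane iff n · P_1P_4 = 0.
This gives (4)z + (4/5) = 0, so z = -1/5.

-1/5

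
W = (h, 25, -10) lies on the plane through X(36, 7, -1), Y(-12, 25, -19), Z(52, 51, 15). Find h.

The plane through X, Y, Z has equation 1080x + 480y − 2400z = 44640.
Substituting W: (1080)h + (36000) = 44640, so h = 8.

8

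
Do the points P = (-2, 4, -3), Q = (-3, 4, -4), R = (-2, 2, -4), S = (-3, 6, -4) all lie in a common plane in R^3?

No

With P as base: PQ = (-1, 0, -1), PR = (0, -2, -1), PS = (-1, 2, -1).
PR × PS = (4, 1, -2).
PQ · (PR × PS) = -2.
Since -2 ≠ 0, the four points are not coplanar.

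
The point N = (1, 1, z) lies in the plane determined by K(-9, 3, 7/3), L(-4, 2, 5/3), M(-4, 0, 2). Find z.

1

A normal to the plane is n = KL × KM = (-5/3, -5/3, -10).
N lies in the plane iff n · KN = 0.
This gives (-10)z + (10) = 0, so z = 1.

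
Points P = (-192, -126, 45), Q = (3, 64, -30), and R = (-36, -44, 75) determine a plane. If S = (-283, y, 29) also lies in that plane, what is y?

Coplanarity requires PQ · (PR × PS) = 0.
PQ = (195, 190, -75), PR = (156, 82, 30); the triple product is linear in y with coefficient -17550 and constant term -3071250.
Setting it to zero: y = -175.

-175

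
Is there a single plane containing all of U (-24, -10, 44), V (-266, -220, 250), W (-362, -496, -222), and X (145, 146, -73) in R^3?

With U as base: UV = (-242, -210, 206), UW = (-338, -486, -266), UX = (169, 156, -117).
UW × UX = (98358, -84500, 29406).
UV · (UW × UX) = 0.
The scalar triple product vanishes, so the four points are coplanar.

Yes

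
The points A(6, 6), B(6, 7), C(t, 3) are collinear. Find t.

6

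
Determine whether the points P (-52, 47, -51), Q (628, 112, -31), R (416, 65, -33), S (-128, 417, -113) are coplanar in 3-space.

Yes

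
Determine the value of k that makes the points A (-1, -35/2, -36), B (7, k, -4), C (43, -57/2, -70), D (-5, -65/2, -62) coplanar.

The points are coplanar iff AB · (AC × AD) = 0.
Expanding, this is linear in k: (1280)k + (-1920) = 0.
So k = 3/2.

3/2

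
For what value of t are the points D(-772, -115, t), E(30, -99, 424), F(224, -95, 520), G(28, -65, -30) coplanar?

20

Coplanarity ⇔ det[DE; DF; DG] = 0.
Expanding, this is linear in t: (-6604)t + (132080) = 0.
So t = 20.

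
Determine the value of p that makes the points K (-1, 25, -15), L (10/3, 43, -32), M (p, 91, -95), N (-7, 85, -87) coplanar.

-26/3

The points are coplanar iff KL · (KM × KN) = 0.
Expanding, this is linear in p: (276)p + (2392) = 0.
So p = -26/3.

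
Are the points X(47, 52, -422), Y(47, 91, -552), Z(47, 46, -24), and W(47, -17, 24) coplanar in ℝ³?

Yes

With X as base: XY = (0, 39, -130), XZ = (0, -6, 398), XW = (0, -69, 446).
XZ × XW = (24786, 0, 0).
XY · (XZ × XW) = 0.
The scalar triple product vanishes, so the four points are coplanar.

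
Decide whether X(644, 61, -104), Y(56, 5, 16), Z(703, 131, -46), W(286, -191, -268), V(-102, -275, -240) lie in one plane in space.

Yes

The plane through X, Y, Z has normal n = XY × XZ = (-11648, 41184, -37856) and equation n·P = -1052064.
Checking the remaining points: n·W = -1052064, n·V = -1052064.
All equal -1052064, so all 5 points lie in one plane.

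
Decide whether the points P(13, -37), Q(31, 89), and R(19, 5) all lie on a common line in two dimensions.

PQ = (18, 126), PR = (6, 42).
det[PQ; PR] = (18)(42) − (126)(6) = 0.
The determinant is zero, so the points are collinear.

Yes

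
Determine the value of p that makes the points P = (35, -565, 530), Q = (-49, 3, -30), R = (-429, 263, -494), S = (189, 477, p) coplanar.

Normal to plane PQR: n = (-117952, 173824, 194000); plane equation n·X = 481120.
Requiring n·S = 481120: (194000)p + (60621120) = 481120.
So p = -310.

-310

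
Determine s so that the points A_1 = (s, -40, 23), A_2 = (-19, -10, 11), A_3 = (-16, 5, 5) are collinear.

Collinearity requires A_1A_2 × A_1A_3 = 0; each component is linear in s.
The y-component gives (-6)s + (-150) = 0, so s = -25.
The remaining components then also vanish.

-25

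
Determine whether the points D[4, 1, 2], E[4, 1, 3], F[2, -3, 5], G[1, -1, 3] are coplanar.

No

A normal to the plane through D, E, F is n = DE × DF = (4, -2, 0).
The plane has equation n·P = 14. For G: n·G = 6.
6 ≠ 14, so G is off the plane.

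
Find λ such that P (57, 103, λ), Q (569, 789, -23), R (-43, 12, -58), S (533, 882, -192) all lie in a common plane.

-9

Coplanarity ⇔ det[PQ; PR; PS] = 0.
Expanding, this is linear in λ: (84888)λ + (763992) = 0.
So λ = -9.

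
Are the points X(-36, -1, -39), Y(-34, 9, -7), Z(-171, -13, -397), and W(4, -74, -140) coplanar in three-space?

A normal to the plane through X, Y, Z is n = XY × XZ = (-3196, -3604, 1326).
The plane has equation n·P = 66946. For W: n·W = 68272.
68272 ≠ 66946, so W is off the plane.

No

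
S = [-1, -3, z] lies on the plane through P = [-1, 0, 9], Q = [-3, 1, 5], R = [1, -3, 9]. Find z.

3

A normal to the plane is n = PQ × PR = (-12, -8, 4).
S lies in the plane iff n · PS = 0.
This gives (4)z + (-12) = 0, so z = 3.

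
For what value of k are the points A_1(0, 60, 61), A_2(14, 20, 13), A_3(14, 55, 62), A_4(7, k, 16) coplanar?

25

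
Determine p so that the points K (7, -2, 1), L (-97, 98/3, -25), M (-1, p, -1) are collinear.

Collinearity requires KL × KM = 0; each component is linear in p.
The x-component gives (26)p + (-52/3) = 0, so p = 2/3.
The remaining components then also vanish.

2/3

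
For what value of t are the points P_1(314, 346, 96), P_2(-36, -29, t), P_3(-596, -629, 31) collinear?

Direction P_1P_3 = (-910, -975, -65). From the x-coordinate of P_2, the parameter along the line is τ = (-36 − 314)/(-910) = 5/13.
Then t = 96 + 5/13·(-65) = 71.

71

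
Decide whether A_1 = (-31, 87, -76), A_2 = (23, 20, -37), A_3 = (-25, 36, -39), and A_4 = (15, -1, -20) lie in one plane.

With A_1 as base: A_1A_2 = (54, -67, 39), A_1A_3 = (6, -51, 37), A_1A_4 = (46, -88, 56).
A_1A_3 × A_1A_4 = (400, 1366, 1818).
A_1A_2 · (A_1A_3 × A_1A_4) = 980.
Since 980 ≠ 0, the four points are not coplanar.

No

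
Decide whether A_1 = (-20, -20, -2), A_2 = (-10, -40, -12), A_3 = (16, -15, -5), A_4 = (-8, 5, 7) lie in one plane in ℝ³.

A normal to the plane through A_1, A_2, A_3 is n = A_1A_2 × A_1A_3 = (110, -330, 770).
The plane has equation n·P = 2860. For A_4: n·A_4 = 2860.
Equal, so A_4 lies in the plane and all four are coplanar.

Yes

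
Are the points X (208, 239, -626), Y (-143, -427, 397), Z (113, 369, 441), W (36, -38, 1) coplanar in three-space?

The four points are coplanar iff the 3×3 determinant with rows XY, XZ, XW is zero.
Rows: (-351, -666, 1023), (-95, 130, 1067), (-172, -277, 627).
Expanding along the first row: (-351)(377069) − (-666)(123959) + (1023)(48675) = 0.
Zero determinant ⇒ coplanar.

Yes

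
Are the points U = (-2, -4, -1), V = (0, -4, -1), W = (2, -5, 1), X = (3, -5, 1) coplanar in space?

The four points are coplanar iff the 3×3 determinant with rows UV, UW, UX is zero.
Rows: (2, 0, 0), (4, -1, 2), (5, -1, 2).
Expanding along the first row: (2)(0) − (0)(-2) + (0)(1) = 0.
Zero determinant ⇒ coplanar.

Yes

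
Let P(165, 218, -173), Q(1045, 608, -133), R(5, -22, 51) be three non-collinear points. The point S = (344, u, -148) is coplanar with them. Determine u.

285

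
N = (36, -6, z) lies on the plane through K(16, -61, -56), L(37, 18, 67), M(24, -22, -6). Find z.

54

A normal to the plane is n = KL × KM = (-847, -66, 187).
N lies in the plane iff n · KN = 0.
This gives (187)z + (-10098) = 0, so z = 54.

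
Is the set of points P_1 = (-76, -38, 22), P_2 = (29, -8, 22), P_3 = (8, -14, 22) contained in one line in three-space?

Yes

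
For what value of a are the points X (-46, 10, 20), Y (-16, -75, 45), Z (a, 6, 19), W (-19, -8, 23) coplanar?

Coplanarity ⇔ det[XY; XZ; XW] = 0.
Expanding, this is linear in a: (-195)a + (-4875) = 0.
So a = -25.

-25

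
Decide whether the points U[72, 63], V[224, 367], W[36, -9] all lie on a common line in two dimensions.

UV = (152, 304), UW = (-36, -72).
Checking proportionality: UW = -9/38·UV, so the vectors are parallel and the points are collinear.

Yes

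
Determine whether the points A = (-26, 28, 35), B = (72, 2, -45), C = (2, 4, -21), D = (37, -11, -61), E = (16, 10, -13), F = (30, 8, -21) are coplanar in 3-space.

The plane through A, B, C has normal n = AB × AC = (-464, 3248, -1624) and equation n·P = 46168.
Checking the remaining points: n·D = 46168, n·E = 46168, n·F = 46168.
All equal 46168, so all 6 points lie in one plane.

Yes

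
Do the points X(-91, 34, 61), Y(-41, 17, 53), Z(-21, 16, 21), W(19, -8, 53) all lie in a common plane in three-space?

The four points are coplanar iff the 3×3 determinant with rows XY, XZ, XW is zero.
Rows: (50, -17, -8), (70, -18, -40), (110, -42, -8).
Expanding along the first row: (50)(-1536) − (-17)(3840) + (-8)(-960) = -3840.
Nonzero ⇒ not coplanar.

No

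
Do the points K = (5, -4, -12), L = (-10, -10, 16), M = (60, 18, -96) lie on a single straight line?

KL = (-15, -6, 28), KM = (55, 22, -84).
KL × KM = (-112, 280, 0).
The cross product is nonzero, so the points do not lie on one line.

No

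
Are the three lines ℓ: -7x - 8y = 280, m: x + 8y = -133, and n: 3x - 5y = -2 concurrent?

No

Intersecting ℓ and m: solving the 2×2 system gives (x, y) = (-49/2, -217/16).
Substitute into n: (3)(-49/2) + (-5)(-217/16) = -91/16.
But n requires -2 ≠ -91/16, so the three lines have no common point.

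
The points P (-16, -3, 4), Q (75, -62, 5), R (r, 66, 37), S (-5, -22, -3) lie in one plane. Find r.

-37

Coplanarity ⇔ det[PQ; PR; PS] = 0.
Expanding, this is linear in r: (-432)r + (-15984) = 0.
So r = -37.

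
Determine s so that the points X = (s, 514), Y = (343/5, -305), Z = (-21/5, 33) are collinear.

-539/5

The three points are collinear iff det[XY; XZ] = 0.
This determinant is linear in s: (-338)s + (-182182/5) = 0, so s = -539/5.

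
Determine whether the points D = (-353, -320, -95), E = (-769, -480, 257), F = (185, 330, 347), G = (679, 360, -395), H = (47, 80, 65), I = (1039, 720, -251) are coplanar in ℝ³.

Yes

The plane through D, E, F has normal n = DE × DF = (-299520, 373248, -184320) and equation n·P = 3801600.
Checking the remaining points: n·G = 3801600, n·H = 3801600, n·I = 3801600.
All equal 3801600, so all 6 points lie in one plane.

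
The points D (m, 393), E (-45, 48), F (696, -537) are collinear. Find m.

The three points are collinear iff det[DE; DF] = 0.
This determinant is linear in m: (585)m + (281970) = 0, so m = -482.

-482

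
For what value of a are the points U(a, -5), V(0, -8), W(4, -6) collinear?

Collinearity: (U − V) must be parallel to (W − V) = (4, 2).
Cross-multiplying the components: (a − 0)·(2) = (3)·(4).
Solving gives a = 6.

6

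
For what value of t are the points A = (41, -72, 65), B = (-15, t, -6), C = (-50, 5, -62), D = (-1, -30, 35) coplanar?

-23

Normal to plane ACD: n = (3024, 2604, -588); plane equation n·P = -101724.
Requiring n·B = -101724: (2604)t + (-41832) = -101724.
So t = -23.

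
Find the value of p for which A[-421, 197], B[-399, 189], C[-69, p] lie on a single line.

Collinearity: (C − A) must be parallel to (B − A) = (22, -8).
Cross-multiplying the components: (p − 197)·(22) = (352)·(-8).
Solving gives p = 69.

69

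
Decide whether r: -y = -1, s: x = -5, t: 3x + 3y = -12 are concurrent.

Yes

Lines aᵢx + bᵢy = cᵢ with pairwise distinct directions are concurrent exactly when det[aᵢ bᵢ cᵢ] = 0.
Here the determinant is 0.
It vanishes, so the lines are concurrent at (-5, 1).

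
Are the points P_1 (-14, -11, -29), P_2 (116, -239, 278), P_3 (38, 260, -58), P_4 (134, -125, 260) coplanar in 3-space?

A normal to the plane through P_1, P_2, P_3 is n = P_1P_2 × P_1P_3 = (-76585, 19734, 47086).
The plane has equation n·P = -510378. For P_4: n·P_4 = -486780.
-486780 ≠ -510378, so P_4 is off the plane.

No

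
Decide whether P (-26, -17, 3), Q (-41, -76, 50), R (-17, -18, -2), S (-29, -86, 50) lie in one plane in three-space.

With P as base: PQ = (-15, -59, 47), PR = (9, -1, -5), PS = (-3, -69, 47).
PR × PS = (-392, -408, -624).
PQ · (PR × PS) = 624.
Since 624 ≠ 0, the four points are not coplanar.

No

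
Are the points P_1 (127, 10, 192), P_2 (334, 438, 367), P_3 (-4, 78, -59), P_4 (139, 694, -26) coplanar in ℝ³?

No

A normal to the plane through P_1, P_2, P_3 is n = P_1P_2 × P_1P_3 = (-119328, 29032, 70144).
The plane has equation n·P = -1396688. For P_4: n·P_4 = 1737872.
1737872 ≠ -1396688, so P_4 is off the plane.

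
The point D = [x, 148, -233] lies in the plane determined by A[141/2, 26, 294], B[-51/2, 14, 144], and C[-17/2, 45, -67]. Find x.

509/2

Coplanarity requires AB · (AC × AD) = 0.
AB = (-96, -12, -150), AC = (-79, 19, -361); the triple product is linear in x with coefficient 7182 and constant term -1827819.
Setting it to zero: x = 509/2.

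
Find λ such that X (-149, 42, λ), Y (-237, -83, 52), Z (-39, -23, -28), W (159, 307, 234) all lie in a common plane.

141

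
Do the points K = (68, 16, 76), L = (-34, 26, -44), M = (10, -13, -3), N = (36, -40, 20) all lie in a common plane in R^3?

Yes

With K as base: KL = (-102, 10, -120), KM = (-58, -29, -79), KN = (-32, -56, -56).
KM × KN = (-2800, -720, 2320).
KL · (KM × KN) = 0.
The scalar triple product vanishes, so the four points are coplanar.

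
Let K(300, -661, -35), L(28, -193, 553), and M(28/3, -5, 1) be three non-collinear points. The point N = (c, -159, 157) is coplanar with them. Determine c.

176/3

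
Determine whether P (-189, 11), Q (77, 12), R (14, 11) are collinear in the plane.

No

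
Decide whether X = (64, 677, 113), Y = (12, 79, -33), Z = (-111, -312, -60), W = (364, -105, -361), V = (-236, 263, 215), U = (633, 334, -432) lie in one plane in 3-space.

No

The plane through X, Y, Z has normal n = XY × XZ = (-40940, 16554, -53222) and equation n·P = 2572812.
Checking the remaining points: n·W = 2572812, n·V = 2572812, n·U = 2605920.
Since n·U = 2605920 ≠ 2572812, U is off the plane and the points are not all coplanar.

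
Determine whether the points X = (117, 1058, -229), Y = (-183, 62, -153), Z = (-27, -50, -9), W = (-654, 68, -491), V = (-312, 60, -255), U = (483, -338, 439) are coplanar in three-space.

No

The plane through X, Y, Z has normal n = XY × XZ = (-134912, 55056, 188976) and equation n·P = -810960.
Checking the remaining points: n·W = -810960, n·V = -2792976, n·U = -810960.
Since n·V = -2792976 ≠ -810960, V is off the plane and the points are not all coplanar.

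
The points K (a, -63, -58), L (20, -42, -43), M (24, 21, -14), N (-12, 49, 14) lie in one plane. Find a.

32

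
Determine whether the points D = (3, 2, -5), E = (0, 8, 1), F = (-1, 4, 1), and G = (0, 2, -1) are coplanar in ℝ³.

Yes

A normal to the plane through D, E, F is n = DE × DF = (24, -6, 18).
The plane has equation n·P = -30. For G: n·G = -30.
Equal, so G lies in the plane and all four are coplanar.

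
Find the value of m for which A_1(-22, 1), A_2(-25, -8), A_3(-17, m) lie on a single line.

16

Collinearity: (A_3 − A_1) must be parallel to (A_2 − A_1) = (-3, -9).
Cross-multiplying the components: (m − 1)·(-3) = (5)·(-9).
Solving gives m = 16.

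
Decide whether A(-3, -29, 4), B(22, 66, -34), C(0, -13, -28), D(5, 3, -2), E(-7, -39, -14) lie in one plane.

No

The plane through A, B, C has normal n = AB × AC = (-2432, 686, 115) and equation n·P = -12138.
Checking the remaining points: n·D = -10332, n·E = -11340.
Since n·D = -10332 ≠ -12138, D is off the plane and the points are not all coplanar.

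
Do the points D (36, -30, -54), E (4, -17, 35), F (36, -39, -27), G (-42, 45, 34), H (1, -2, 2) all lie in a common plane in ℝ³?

No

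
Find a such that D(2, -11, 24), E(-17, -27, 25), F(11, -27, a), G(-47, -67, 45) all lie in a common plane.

Normal to plane DEG: n = (-280, 350, 280); plane equation n·P = 2310.
Requiring n·F = 2310: (280)a + (-12530) = 2310.
So a = 53.

53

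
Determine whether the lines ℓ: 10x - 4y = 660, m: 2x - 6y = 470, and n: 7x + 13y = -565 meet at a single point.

The three lines meet at one point iff the augmented coefficient matrix [aᵢ bᵢ cᵢ] has rank < 3, i.e. its determinant vanishes.
Here the determinant is 0.
It vanishes, so the lines are concurrent at (40, -65).

Yes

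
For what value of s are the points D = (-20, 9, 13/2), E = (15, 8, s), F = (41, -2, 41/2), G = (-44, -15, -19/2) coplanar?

33/2

Normal to plane DFG: n = (512, 640, -1728); plane equation n·P = -15712.
Requiring n·E = -15712: (-1728)s + (12800) = -15712.
So s = 33/2.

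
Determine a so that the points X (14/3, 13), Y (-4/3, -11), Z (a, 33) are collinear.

29/3

The three points are collinear iff det[XY; XZ] = 0.
This determinant is linear in a: (24)a + (-232) = 0, so a = 29/3.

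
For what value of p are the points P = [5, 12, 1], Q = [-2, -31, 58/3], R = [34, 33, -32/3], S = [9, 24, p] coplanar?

-13/3

The points are coplanar iff PQ · (PR × PS) = 0.
Expanding, this is linear in p: (1100)p + (14300/3) = 0.
So p = -13/3.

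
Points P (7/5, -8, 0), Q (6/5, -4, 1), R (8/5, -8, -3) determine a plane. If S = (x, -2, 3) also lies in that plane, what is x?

1

The plane through P, Q, R has equation −12x − (2/5)y − (4/5)z = -68/5.
Substituting S: (-12)x + (-8/5) = -68/5, so x = 1.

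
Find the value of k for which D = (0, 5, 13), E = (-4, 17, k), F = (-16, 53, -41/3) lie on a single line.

19/3

Direction DF = (-16, 48, -80/3). From the x-coordinate of E, the parameter along the line is τ = (-4 − 0)/(-16) = 1/4.
Then k = 13 + 1/4·(-80/3) = 19/3.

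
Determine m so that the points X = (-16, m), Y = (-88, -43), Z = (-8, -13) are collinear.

-16

The three points are collinear iff det[XY; XZ] = 0.
This determinant is linear in m: (80)m + (1280) = 0, so m = -16.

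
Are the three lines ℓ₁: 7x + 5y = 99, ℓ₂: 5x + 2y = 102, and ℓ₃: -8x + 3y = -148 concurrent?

Lines aᵢx + bᵢy = cᵢ with pairwise distinct directions are concurrent exactly when det[aᵢ bᵢ cᵢ] = 0.
Here the determinant is -1525.
Nonzero, so no common point exists.

No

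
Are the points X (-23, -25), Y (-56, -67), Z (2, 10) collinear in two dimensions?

XY = (-33, -42), XZ = (25, 35).
det[XY; XZ] = (-33)(35) − (-42)(25) = -105.
The determinant is nonzero, so they are not collinear.

No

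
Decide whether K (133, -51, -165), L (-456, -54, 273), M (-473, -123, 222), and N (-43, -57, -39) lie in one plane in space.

With K as base: KL = (-589, -3, 438), KM = (-606, -72, 387), KN = (-176, -6, 126).
KM × KN = (-6750, 8244, -9036).
KL · (KM × KN) = -6750.
Since -6750 ≠ 0, the four points are not coplanar.

No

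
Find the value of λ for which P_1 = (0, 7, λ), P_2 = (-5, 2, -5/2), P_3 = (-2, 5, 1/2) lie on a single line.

5/2

Collinearity requires P_1P_2 × P_1P_3 = 0; each component is linear in λ.
The x-component gives (3)λ + (-15/2) = 0, so λ = 5/2.
The remaining components then also vanish.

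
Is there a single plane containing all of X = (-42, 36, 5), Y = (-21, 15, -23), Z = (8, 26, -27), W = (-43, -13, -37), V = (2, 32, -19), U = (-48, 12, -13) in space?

Yes

The plane through X, Y, Z has normal n = XY × XZ = (392, -728, 840) and equation n·P = -38472.
Checking the remaining points: n·W = -38472, n·V = -38472, n·U = -38472.
All equal -38472, so all 6 points lie in one plane.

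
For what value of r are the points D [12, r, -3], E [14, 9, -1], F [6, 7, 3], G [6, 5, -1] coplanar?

7

Coplanarity ⇔ det[DE; DF; DG] = 0.
Expanding, this is linear in r: (32)r + (-224) = 0.
So r = 7.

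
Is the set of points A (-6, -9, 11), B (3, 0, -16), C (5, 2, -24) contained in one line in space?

AB = (9, 9, -27), AC = (11, 11, -35).
Comparing components 2 and 3: (9)(-35) − (-27)(11) = -18 ≠ 0, so AB and AC are not parallel and the points are not collinear.

No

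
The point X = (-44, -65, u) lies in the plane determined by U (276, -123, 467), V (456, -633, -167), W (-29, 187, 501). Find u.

A normal to the plane is n = UV × UW = (179200, 187250, -99750).
X lies in the plane iff n · UX = 0.
This gives (-99750)u + (99750) = 0, so u = 1.

1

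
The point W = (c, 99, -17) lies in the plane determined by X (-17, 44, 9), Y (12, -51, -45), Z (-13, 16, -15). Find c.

-66

The plane through X, Y, Z has equation 768x + 480y − 432z = 4176.
Substituting W: (768)c + (54864) = 4176, so c = -66.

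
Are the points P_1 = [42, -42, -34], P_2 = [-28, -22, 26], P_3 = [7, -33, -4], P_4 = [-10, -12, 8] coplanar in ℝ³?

With P_1 as base: P_1P_2 = (-70, 20, 60), P_1P_3 = (-35, 9, 30), P_1P_4 = (-52, 30, 42).
P_1P_3 × P_1P_4 = (-522, -90, -582).
P_1P_2 · (P_1P_3 × P_1P_4) = -180.
Since -180 ≠ 0, the four points are not coplanar.

No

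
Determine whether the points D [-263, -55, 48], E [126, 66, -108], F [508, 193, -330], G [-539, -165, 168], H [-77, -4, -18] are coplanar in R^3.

No

The plane through D, E, F has normal n = DE × DF = (-7050, 26766, 3181) and equation n·P = 534708.
Checking the remaining points: n·G = -82032, n·H = 378528.
Since n·G = -82032 ≠ 534708, G is off the plane and the points are not all coplanar.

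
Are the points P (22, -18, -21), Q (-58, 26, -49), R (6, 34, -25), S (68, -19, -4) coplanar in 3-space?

The four points are coplanar iff the 3×3 determinant with rows PQ, PR, PS is zero.
Rows: (-80, 44, -28), (-16, 52, -4), (46, -1, 17).
Expanding along the first row: (-80)(880) − (44)(-88) + (-28)(-2376) = 0.
Zero determinant ⇒ coplanar.

Yes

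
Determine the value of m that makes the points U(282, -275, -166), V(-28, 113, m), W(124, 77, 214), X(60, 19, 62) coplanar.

118

Coplanarity ⇔ det[UV; UW; UX] = 0.
Expanding, this is linear in m: (31692)m + (-3739656) = 0.
So m = 118.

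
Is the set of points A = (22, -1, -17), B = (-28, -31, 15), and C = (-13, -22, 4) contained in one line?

AB = (-50, -30, 32), AC = (-35, -21, 21).
AB × AC = (42, -70, 0).
The cross product is nonzero, so the points do not lie on one line.

No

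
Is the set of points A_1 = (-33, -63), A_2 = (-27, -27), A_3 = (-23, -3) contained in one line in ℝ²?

A_1A_2 = (6, 36), A_1A_3 = (10, 60).
det[A_1A_2; A_1A_3] = (6)(60) − (36)(10) = 0.
The determinant is zero, so the points are collinear.

Yes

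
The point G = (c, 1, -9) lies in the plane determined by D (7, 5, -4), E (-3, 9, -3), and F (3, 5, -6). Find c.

A normal to the plane is n = DE × DF = (-8, -24, 16).
G lies in the plane iff n · DG = 0.
This gives (-8)c + (72) = 0, so c = 9.

9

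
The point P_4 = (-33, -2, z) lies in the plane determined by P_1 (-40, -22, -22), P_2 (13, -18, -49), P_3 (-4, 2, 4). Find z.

15

Coplanarity requires P_1P_2 · (P_1P_3 × P_1P_4) = 0.
P_1P_2 = (53, 4, -27), P_1P_3 = (36, 24, 26); the triple product is linear in z with coefficient 1128 and constant term -16920.
Setting it to zero: z = 15.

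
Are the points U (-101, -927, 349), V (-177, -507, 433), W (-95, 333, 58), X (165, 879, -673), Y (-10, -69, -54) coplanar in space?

The plane through U, V, W has normal n = UV × UW = (-228060, -21612, -98280) and equation n·P = 8768664.
Checking the remaining points: n·X = 9515592, n·Y = 9078948.
Since n·X = 9515592 ≠ 8768664, X is off the plane and the points are not all coplanar.

No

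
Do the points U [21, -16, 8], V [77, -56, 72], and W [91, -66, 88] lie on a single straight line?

Yes

UV = (56, -40, 64), UW = (70, -50, 80).
Each component of UW is 5/4 times the corresponding component of UV, so UW = 5/4·UV and the points are collinear.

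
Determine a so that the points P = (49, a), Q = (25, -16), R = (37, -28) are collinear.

-40

Collinearity: (P − Q) must be parallel to (R − Q) = (12, -12).
Cross-multiplying the components: (a − (-16))·(12) = (24)·(-12).
Solving gives a = -40.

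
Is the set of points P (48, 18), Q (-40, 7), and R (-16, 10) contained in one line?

PQ = (-88, -11), PR = (-64, -8).
det[PQ; PR] = (-88)(-8) − (-11)(-64) = 0.
The determinant is zero, so the points are collinear.

Yes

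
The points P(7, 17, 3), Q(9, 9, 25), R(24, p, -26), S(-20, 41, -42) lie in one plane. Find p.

Coplanarity ⇔ det[PQ; PR; PS] = 0.
Expanding, this is linear in p: (504)p + (-10584) = 0.
So p = 21.

21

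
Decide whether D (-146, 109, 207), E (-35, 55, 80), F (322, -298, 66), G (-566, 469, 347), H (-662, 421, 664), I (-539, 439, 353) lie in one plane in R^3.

No

The plane through D, E, F has normal n = DE × DF = (-44075, -43785, -19905) and equation n·P = -2457950.
Checking the remaining points: n·G = -2495750, n·H = -2472755, n·I = -2491655.
Since n·G = -2495750 ≠ -2457950, G is off the plane and the points are not all coplanar.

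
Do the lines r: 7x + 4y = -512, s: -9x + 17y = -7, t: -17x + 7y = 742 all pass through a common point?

No

The three lines meet at one point iff the augmented coefficient matrix [aᵢ bᵢ cᵢ] has rank < 3, i.e. its determinant vanishes.
Here the determinant is 117.
Nonzero, so no common point exists.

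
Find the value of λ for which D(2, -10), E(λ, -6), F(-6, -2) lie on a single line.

-2

Collinearity: (E − D) must be parallel to (F − D) = (-8, 8).
Cross-multiplying the components: (λ − 2)·(8) = (4)·(-8).
Solving gives λ = -2.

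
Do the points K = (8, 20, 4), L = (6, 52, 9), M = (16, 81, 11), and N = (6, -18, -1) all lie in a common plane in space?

The four points are coplanar iff the 3×3 determinant with rows KL, KM, KN is zero.
Rows: (-2, 32, 5), (8, 61, 7), (-2, -38, -5).
Expanding along the first row: (-2)(-39) − (32)(-26) + (5)(-182) = 0.
Zero determinant ⇒ coplanar.

Yes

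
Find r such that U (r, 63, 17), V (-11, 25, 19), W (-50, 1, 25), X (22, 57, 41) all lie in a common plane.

46

Coplanarity ⇔ det[UV; UW; UX] = 0.
Expanding, this is linear in r: (720)r + (-33120) = 0.
So r = 46.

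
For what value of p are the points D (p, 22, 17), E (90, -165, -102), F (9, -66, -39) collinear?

Collinearity requires DE × DF = 0; each component is linear in p.
The y-component gives (63)p + (3969) = 0, so p = -63.
The remaining components then also vanish.

-63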